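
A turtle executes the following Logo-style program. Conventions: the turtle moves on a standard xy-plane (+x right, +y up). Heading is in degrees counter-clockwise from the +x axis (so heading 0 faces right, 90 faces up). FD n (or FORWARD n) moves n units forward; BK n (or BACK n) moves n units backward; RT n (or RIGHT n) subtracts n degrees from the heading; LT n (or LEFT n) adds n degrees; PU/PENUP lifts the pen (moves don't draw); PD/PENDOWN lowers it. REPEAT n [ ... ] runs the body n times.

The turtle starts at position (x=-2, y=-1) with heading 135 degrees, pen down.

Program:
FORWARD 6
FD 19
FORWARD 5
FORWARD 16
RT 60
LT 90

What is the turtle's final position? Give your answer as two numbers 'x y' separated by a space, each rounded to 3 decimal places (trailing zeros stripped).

Answer: -34.527 31.527

Derivation:
Executing turtle program step by step:
Start: pos=(-2,-1), heading=135, pen down
FD 6: (-2,-1) -> (-6.243,3.243) [heading=135, draw]
FD 19: (-6.243,3.243) -> (-19.678,16.678) [heading=135, draw]
FD 5: (-19.678,16.678) -> (-23.213,20.213) [heading=135, draw]
FD 16: (-23.213,20.213) -> (-34.527,31.527) [heading=135, draw]
RT 60: heading 135 -> 75
LT 90: heading 75 -> 165
Final: pos=(-34.527,31.527), heading=165, 4 segment(s) drawn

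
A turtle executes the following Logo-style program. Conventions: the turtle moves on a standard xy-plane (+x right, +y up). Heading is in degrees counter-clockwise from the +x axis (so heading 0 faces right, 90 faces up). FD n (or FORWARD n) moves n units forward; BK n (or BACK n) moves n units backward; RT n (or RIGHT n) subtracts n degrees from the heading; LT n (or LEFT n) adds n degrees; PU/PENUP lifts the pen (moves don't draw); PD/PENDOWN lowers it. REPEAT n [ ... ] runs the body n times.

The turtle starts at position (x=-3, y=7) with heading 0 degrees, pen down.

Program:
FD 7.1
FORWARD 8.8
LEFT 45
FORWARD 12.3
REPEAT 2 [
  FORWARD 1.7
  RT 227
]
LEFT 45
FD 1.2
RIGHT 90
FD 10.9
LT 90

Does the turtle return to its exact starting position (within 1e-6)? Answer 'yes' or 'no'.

Executing turtle program step by step:
Start: pos=(-3,7), heading=0, pen down
FD 7.1: (-3,7) -> (4.1,7) [heading=0, draw]
FD 8.8: (4.1,7) -> (12.9,7) [heading=0, draw]
LT 45: heading 0 -> 45
FD 12.3: (12.9,7) -> (21.597,15.697) [heading=45, draw]
REPEAT 2 [
  -- iteration 1/2 --
  FD 1.7: (21.597,15.697) -> (22.799,16.899) [heading=45, draw]
  RT 227: heading 45 -> 178
  -- iteration 2/2 --
  FD 1.7: (22.799,16.899) -> (21.101,16.959) [heading=178, draw]
  RT 227: heading 178 -> 311
]
LT 45: heading 311 -> 356
FD 1.2: (21.101,16.959) -> (22.298,16.875) [heading=356, draw]
RT 90: heading 356 -> 266
FD 10.9: (22.298,16.875) -> (21.537,6.002) [heading=266, draw]
LT 90: heading 266 -> 356
Final: pos=(21.537,6.002), heading=356, 7 segment(s) drawn

Start position: (-3, 7)
Final position: (21.537, 6.002)
Distance = 24.558; >= 1e-6 -> NOT closed

Answer: no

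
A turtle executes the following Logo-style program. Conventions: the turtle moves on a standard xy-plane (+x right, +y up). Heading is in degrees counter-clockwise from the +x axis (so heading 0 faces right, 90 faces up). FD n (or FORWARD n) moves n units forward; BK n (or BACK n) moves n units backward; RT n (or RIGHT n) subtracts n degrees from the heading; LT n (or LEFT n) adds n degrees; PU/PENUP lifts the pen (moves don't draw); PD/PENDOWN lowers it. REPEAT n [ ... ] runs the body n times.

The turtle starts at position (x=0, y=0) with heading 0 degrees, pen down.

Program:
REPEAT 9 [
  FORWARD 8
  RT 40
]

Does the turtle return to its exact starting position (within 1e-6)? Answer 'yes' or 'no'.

Executing turtle program step by step:
Start: pos=(0,0), heading=0, pen down
REPEAT 9 [
  -- iteration 1/9 --
  FD 8: (0,0) -> (8,0) [heading=0, draw]
  RT 40: heading 0 -> 320
  -- iteration 2/9 --
  FD 8: (8,0) -> (14.128,-5.142) [heading=320, draw]
  RT 40: heading 320 -> 280
  -- iteration 3/9 --
  FD 8: (14.128,-5.142) -> (15.518,-13.021) [heading=280, draw]
  RT 40: heading 280 -> 240
  -- iteration 4/9 --
  FD 8: (15.518,-13.021) -> (11.518,-19.949) [heading=240, draw]
  RT 40: heading 240 -> 200
  -- iteration 5/9 --
  FD 8: (11.518,-19.949) -> (4,-22.685) [heading=200, draw]
  RT 40: heading 200 -> 160
  -- iteration 6/9 --
  FD 8: (4,-22.685) -> (-3.518,-19.949) [heading=160, draw]
  RT 40: heading 160 -> 120
  -- iteration 7/9 --
  FD 8: (-3.518,-19.949) -> (-7.518,-13.021) [heading=120, draw]
  RT 40: heading 120 -> 80
  -- iteration 8/9 --
  FD 8: (-7.518,-13.021) -> (-6.128,-5.142) [heading=80, draw]
  RT 40: heading 80 -> 40
  -- iteration 9/9 --
  FD 8: (-6.128,-5.142) -> (0,0) [heading=40, draw]
  RT 40: heading 40 -> 0
]
Final: pos=(0,0), heading=0, 9 segment(s) drawn

Start position: (0, 0)
Final position: (0, 0)
Distance = 0; < 1e-6 -> CLOSED

Answer: yes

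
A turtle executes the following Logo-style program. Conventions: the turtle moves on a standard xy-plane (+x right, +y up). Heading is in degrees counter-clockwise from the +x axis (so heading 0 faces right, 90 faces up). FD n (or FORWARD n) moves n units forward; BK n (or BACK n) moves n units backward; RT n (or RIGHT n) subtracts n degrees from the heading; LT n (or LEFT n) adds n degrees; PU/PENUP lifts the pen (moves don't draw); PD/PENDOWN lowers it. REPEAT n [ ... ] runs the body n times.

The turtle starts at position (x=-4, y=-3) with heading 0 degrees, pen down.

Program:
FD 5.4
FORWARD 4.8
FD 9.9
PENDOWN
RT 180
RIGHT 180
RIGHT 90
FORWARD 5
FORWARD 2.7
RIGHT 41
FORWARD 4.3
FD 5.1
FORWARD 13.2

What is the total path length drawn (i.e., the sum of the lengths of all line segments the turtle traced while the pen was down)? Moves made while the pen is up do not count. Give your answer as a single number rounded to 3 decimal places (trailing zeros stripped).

Executing turtle program step by step:
Start: pos=(-4,-3), heading=0, pen down
FD 5.4: (-4,-3) -> (1.4,-3) [heading=0, draw]
FD 4.8: (1.4,-3) -> (6.2,-3) [heading=0, draw]
FD 9.9: (6.2,-3) -> (16.1,-3) [heading=0, draw]
PD: pen down
RT 180: heading 0 -> 180
RT 180: heading 180 -> 0
RT 90: heading 0 -> 270
FD 5: (16.1,-3) -> (16.1,-8) [heading=270, draw]
FD 2.7: (16.1,-8) -> (16.1,-10.7) [heading=270, draw]
RT 41: heading 270 -> 229
FD 4.3: (16.1,-10.7) -> (13.279,-13.945) [heading=229, draw]
FD 5.1: (13.279,-13.945) -> (9.933,-17.794) [heading=229, draw]
FD 13.2: (9.933,-17.794) -> (1.273,-27.756) [heading=229, draw]
Final: pos=(1.273,-27.756), heading=229, 8 segment(s) drawn

Segment lengths:
  seg 1: (-4,-3) -> (1.4,-3), length = 5.4
  seg 2: (1.4,-3) -> (6.2,-3), length = 4.8
  seg 3: (6.2,-3) -> (16.1,-3), length = 9.9
  seg 4: (16.1,-3) -> (16.1,-8), length = 5
  seg 5: (16.1,-8) -> (16.1,-10.7), length = 2.7
  seg 6: (16.1,-10.7) -> (13.279,-13.945), length = 4.3
  seg 7: (13.279,-13.945) -> (9.933,-17.794), length = 5.1
  seg 8: (9.933,-17.794) -> (1.273,-27.756), length = 13.2
Total = 50.4

Answer: 50.4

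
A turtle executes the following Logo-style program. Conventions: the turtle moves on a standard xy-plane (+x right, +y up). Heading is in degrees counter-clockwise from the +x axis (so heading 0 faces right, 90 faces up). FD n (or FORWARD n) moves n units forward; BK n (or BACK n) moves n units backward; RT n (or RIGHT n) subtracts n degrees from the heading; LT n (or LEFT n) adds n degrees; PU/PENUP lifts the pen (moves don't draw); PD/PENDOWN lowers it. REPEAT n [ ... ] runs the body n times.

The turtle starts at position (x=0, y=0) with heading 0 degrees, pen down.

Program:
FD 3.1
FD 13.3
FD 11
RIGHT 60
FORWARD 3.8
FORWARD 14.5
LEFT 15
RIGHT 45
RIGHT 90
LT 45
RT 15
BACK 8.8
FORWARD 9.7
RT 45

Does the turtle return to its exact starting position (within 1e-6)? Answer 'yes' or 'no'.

Answer: no

Derivation:
Executing turtle program step by step:
Start: pos=(0,0), heading=0, pen down
FD 3.1: (0,0) -> (3.1,0) [heading=0, draw]
FD 13.3: (3.1,0) -> (16.4,0) [heading=0, draw]
FD 11: (16.4,0) -> (27.4,0) [heading=0, draw]
RT 60: heading 0 -> 300
FD 3.8: (27.4,0) -> (29.3,-3.291) [heading=300, draw]
FD 14.5: (29.3,-3.291) -> (36.55,-15.848) [heading=300, draw]
LT 15: heading 300 -> 315
RT 45: heading 315 -> 270
RT 90: heading 270 -> 180
LT 45: heading 180 -> 225
RT 15: heading 225 -> 210
BK 8.8: (36.55,-15.848) -> (44.171,-11.448) [heading=210, draw]
FD 9.7: (44.171,-11.448) -> (35.771,-16.298) [heading=210, draw]
RT 45: heading 210 -> 165
Final: pos=(35.771,-16.298), heading=165, 7 segment(s) drawn

Start position: (0, 0)
Final position: (35.771, -16.298)
Distance = 39.309; >= 1e-6 -> NOT closed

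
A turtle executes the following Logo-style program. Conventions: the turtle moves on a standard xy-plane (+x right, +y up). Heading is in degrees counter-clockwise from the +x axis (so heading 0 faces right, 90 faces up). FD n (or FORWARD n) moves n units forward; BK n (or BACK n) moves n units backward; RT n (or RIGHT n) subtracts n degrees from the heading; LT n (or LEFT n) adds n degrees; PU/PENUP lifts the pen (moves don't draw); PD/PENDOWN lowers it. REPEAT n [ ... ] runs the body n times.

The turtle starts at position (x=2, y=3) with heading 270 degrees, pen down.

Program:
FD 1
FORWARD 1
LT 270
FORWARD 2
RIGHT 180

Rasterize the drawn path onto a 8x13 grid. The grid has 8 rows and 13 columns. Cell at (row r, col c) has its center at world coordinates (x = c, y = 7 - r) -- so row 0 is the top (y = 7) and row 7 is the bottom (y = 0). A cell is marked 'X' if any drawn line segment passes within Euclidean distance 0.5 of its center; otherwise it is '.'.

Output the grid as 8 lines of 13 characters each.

Segment 0: (2,3) -> (2,2)
Segment 1: (2,2) -> (2,1)
Segment 2: (2,1) -> (-0,1)

Answer: .............
.............
.............
.............
..X..........
..X..........
XXX..........
.............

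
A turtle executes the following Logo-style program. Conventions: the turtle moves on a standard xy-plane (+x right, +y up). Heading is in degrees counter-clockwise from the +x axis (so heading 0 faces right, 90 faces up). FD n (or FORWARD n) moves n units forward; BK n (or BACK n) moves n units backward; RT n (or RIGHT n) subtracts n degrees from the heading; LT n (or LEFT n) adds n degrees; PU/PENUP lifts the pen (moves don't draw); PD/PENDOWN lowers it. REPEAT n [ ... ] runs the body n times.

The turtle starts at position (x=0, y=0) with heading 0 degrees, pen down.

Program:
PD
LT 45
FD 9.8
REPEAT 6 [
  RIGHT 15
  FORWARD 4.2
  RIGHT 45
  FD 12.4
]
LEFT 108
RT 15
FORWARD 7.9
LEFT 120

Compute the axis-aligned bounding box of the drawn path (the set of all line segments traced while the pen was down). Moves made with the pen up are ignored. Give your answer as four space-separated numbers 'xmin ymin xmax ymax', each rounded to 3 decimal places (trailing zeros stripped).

Answer: -1.838 -23.325 29.391 12.216

Derivation:
Executing turtle program step by step:
Start: pos=(0,0), heading=0, pen down
PD: pen down
LT 45: heading 0 -> 45
FD 9.8: (0,0) -> (6.93,6.93) [heading=45, draw]
REPEAT 6 [
  -- iteration 1/6 --
  RT 15: heading 45 -> 30
  FD 4.2: (6.93,6.93) -> (10.567,9.03) [heading=30, draw]
  RT 45: heading 30 -> 345
  FD 12.4: (10.567,9.03) -> (22.544,5.82) [heading=345, draw]
  -- iteration 2/6 --
  RT 15: heading 345 -> 330
  FD 4.2: (22.544,5.82) -> (26.182,3.72) [heading=330, draw]
  RT 45: heading 330 -> 285
  FD 12.4: (26.182,3.72) -> (29.391,-8.257) [heading=285, draw]
  -- iteration 3/6 --
  RT 15: heading 285 -> 270
  FD 4.2: (29.391,-8.257) -> (29.391,-12.457) [heading=270, draw]
  RT 45: heading 270 -> 225
  FD 12.4: (29.391,-12.457) -> (20.623,-21.225) [heading=225, draw]
  -- iteration 4/6 --
  RT 15: heading 225 -> 210
  FD 4.2: (20.623,-21.225) -> (16.986,-23.325) [heading=210, draw]
  RT 45: heading 210 -> 165
  FD 12.4: (16.986,-23.325) -> (5.008,-20.116) [heading=165, draw]
  -- iteration 5/6 --
  RT 15: heading 165 -> 150
  FD 4.2: (5.008,-20.116) -> (1.371,-18.016) [heading=150, draw]
  RT 45: heading 150 -> 105
  FD 12.4: (1.371,-18.016) -> (-1.838,-6.038) [heading=105, draw]
  -- iteration 6/6 --
  RT 15: heading 105 -> 90
  FD 4.2: (-1.838,-6.038) -> (-1.838,-1.838) [heading=90, draw]
  RT 45: heading 90 -> 45
  FD 12.4: (-1.838,-1.838) -> (6.93,6.93) [heading=45, draw]
]
LT 108: heading 45 -> 153
RT 15: heading 153 -> 138
FD 7.9: (6.93,6.93) -> (1.059,12.216) [heading=138, draw]
LT 120: heading 138 -> 258
Final: pos=(1.059,12.216), heading=258, 14 segment(s) drawn

Segment endpoints: x in {-1.838, -1.838, 0, 1.059, 1.371, 5.008, 6.93, 6.93, 10.567, 16.986, 20.623, 22.544, 26.182, 29.391}, y in {-23.325, -21.225, -20.116, -18.016, -12.457, -8.257, -6.038, -1.838, 0, 3.72, 5.82, 6.93, 6.93, 9.03, 12.216}
xmin=-1.838, ymin=-23.325, xmax=29.391, ymax=12.216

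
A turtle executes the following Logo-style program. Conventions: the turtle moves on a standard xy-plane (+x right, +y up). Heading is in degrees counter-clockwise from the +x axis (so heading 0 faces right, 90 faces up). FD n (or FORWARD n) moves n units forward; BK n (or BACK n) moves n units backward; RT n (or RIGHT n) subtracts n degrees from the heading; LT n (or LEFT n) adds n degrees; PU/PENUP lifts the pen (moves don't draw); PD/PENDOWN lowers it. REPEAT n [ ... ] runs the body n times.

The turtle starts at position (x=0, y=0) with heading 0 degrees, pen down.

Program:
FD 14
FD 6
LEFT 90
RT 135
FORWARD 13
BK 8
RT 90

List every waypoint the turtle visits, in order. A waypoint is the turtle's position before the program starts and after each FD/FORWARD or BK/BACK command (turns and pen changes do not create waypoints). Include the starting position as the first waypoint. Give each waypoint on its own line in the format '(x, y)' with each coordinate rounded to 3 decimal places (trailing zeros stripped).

Executing turtle program step by step:
Start: pos=(0,0), heading=0, pen down
FD 14: (0,0) -> (14,0) [heading=0, draw]
FD 6: (14,0) -> (20,0) [heading=0, draw]
LT 90: heading 0 -> 90
RT 135: heading 90 -> 315
FD 13: (20,0) -> (29.192,-9.192) [heading=315, draw]
BK 8: (29.192,-9.192) -> (23.536,-3.536) [heading=315, draw]
RT 90: heading 315 -> 225
Final: pos=(23.536,-3.536), heading=225, 4 segment(s) drawn
Waypoints (5 total):
(0, 0)
(14, 0)
(20, 0)
(29.192, -9.192)
(23.536, -3.536)

Answer: (0, 0)
(14, 0)
(20, 0)
(29.192, -9.192)
(23.536, -3.536)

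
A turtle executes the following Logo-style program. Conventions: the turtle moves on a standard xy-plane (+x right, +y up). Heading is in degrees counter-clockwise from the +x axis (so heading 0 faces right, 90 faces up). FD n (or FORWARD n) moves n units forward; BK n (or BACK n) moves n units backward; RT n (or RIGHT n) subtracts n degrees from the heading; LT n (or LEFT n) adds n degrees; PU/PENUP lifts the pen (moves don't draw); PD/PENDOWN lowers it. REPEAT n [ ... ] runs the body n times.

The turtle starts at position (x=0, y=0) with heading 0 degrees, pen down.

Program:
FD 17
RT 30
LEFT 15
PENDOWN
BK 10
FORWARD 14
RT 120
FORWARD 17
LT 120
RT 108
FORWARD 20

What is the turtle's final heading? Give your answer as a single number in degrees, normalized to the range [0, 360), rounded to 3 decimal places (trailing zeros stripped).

Executing turtle program step by step:
Start: pos=(0,0), heading=0, pen down
FD 17: (0,0) -> (17,0) [heading=0, draw]
RT 30: heading 0 -> 330
LT 15: heading 330 -> 345
PD: pen down
BK 10: (17,0) -> (7.341,2.588) [heading=345, draw]
FD 14: (7.341,2.588) -> (20.864,-1.035) [heading=345, draw]
RT 120: heading 345 -> 225
FD 17: (20.864,-1.035) -> (8.843,-13.056) [heading=225, draw]
LT 120: heading 225 -> 345
RT 108: heading 345 -> 237
FD 20: (8.843,-13.056) -> (-2.05,-29.83) [heading=237, draw]
Final: pos=(-2.05,-29.83), heading=237, 5 segment(s) drawn

Answer: 237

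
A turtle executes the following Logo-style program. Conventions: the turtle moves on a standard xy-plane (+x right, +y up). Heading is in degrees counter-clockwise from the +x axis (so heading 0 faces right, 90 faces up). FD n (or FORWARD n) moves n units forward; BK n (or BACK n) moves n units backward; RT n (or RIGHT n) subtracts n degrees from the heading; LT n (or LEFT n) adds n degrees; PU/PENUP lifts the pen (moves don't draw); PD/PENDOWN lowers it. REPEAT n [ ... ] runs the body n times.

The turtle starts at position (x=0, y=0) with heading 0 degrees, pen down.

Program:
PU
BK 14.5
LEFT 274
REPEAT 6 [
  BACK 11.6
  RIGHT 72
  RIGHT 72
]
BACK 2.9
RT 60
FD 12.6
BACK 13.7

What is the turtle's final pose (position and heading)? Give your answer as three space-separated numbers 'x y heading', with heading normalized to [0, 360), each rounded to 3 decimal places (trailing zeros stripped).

Executing turtle program step by step:
Start: pos=(0,0), heading=0, pen down
PU: pen up
BK 14.5: (0,0) -> (-14.5,0) [heading=0, move]
LT 274: heading 0 -> 274
REPEAT 6 [
  -- iteration 1/6 --
  BK 11.6: (-14.5,0) -> (-15.309,11.572) [heading=274, move]
  RT 72: heading 274 -> 202
  RT 72: heading 202 -> 130
  -- iteration 2/6 --
  BK 11.6: (-15.309,11.572) -> (-7.853,2.686) [heading=130, move]
  RT 72: heading 130 -> 58
  RT 72: heading 58 -> 346
  -- iteration 3/6 --
  BK 11.6: (-7.853,2.686) -> (-19.108,5.492) [heading=346, move]
  RT 72: heading 346 -> 274
  RT 72: heading 274 -> 202
  -- iteration 4/6 --
  BK 11.6: (-19.108,5.492) -> (-8.353,9.837) [heading=202, move]
  RT 72: heading 202 -> 130
  RT 72: heading 130 -> 58
  -- iteration 5/6 --
  BK 11.6: (-8.353,9.837) -> (-14.5,0) [heading=58, move]
  RT 72: heading 58 -> 346
  RT 72: heading 346 -> 274
  -- iteration 6/6 --
  BK 11.6: (-14.5,0) -> (-15.309,11.572) [heading=274, move]
  RT 72: heading 274 -> 202
  RT 72: heading 202 -> 130
]
BK 2.9: (-15.309,11.572) -> (-13.445,9.35) [heading=130, move]
RT 60: heading 130 -> 70
FD 12.6: (-13.445,9.35) -> (-9.136,21.19) [heading=70, move]
BK 13.7: (-9.136,21.19) -> (-13.821,8.317) [heading=70, move]
Final: pos=(-13.821,8.317), heading=70, 0 segment(s) drawn

Answer: -13.821 8.317 70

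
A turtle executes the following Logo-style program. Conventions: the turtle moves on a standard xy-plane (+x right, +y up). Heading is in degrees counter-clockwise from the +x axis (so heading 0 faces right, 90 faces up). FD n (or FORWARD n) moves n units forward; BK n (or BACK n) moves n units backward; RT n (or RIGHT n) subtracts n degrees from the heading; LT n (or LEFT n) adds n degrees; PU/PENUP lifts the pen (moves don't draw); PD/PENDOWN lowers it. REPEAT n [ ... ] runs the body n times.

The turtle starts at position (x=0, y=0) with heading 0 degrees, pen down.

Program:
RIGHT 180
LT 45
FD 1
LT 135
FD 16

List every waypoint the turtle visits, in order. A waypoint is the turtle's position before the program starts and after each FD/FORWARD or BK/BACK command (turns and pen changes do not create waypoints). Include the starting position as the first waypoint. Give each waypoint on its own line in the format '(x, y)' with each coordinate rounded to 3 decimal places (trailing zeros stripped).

Answer: (0, 0)
(-0.707, -0.707)
(15.293, -0.707)

Derivation:
Executing turtle program step by step:
Start: pos=(0,0), heading=0, pen down
RT 180: heading 0 -> 180
LT 45: heading 180 -> 225
FD 1: (0,0) -> (-0.707,-0.707) [heading=225, draw]
LT 135: heading 225 -> 0
FD 16: (-0.707,-0.707) -> (15.293,-0.707) [heading=0, draw]
Final: pos=(15.293,-0.707), heading=0, 2 segment(s) drawn
Waypoints (3 total):
(0, 0)
(-0.707, -0.707)
(15.293, -0.707)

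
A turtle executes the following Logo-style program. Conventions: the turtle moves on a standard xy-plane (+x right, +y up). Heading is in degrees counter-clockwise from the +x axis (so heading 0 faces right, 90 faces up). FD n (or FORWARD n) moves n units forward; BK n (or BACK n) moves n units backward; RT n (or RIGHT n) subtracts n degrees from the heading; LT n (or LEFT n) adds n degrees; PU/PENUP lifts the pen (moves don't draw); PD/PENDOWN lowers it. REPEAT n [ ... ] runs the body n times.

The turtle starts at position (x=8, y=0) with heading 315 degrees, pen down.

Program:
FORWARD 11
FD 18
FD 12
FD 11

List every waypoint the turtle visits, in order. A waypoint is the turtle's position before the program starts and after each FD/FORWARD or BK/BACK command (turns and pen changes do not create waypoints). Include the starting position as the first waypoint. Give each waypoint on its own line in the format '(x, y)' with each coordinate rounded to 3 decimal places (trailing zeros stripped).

Answer: (8, 0)
(15.778, -7.778)
(28.506, -20.506)
(36.991, -28.991)
(44.77, -36.77)

Derivation:
Executing turtle program step by step:
Start: pos=(8,0), heading=315, pen down
FD 11: (8,0) -> (15.778,-7.778) [heading=315, draw]
FD 18: (15.778,-7.778) -> (28.506,-20.506) [heading=315, draw]
FD 12: (28.506,-20.506) -> (36.991,-28.991) [heading=315, draw]
FD 11: (36.991,-28.991) -> (44.77,-36.77) [heading=315, draw]
Final: pos=(44.77,-36.77), heading=315, 4 segment(s) drawn
Waypoints (5 total):
(8, 0)
(15.778, -7.778)
(28.506, -20.506)
(36.991, -28.991)
(44.77, -36.77)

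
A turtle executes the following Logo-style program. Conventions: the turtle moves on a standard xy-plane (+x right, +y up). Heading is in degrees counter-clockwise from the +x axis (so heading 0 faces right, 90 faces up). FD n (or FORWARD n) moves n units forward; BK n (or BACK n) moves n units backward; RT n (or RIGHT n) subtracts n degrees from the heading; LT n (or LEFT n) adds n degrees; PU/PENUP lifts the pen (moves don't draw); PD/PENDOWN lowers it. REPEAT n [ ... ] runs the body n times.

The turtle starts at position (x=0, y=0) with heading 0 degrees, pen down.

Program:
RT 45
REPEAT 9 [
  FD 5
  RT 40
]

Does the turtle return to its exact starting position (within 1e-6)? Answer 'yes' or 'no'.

Answer: yes

Derivation:
Executing turtle program step by step:
Start: pos=(0,0), heading=0, pen down
RT 45: heading 0 -> 315
REPEAT 9 [
  -- iteration 1/9 --
  FD 5: (0,0) -> (3.536,-3.536) [heading=315, draw]
  RT 40: heading 315 -> 275
  -- iteration 2/9 --
  FD 5: (3.536,-3.536) -> (3.971,-8.517) [heading=275, draw]
  RT 40: heading 275 -> 235
  -- iteration 3/9 --
  FD 5: (3.971,-8.517) -> (1.103,-12.612) [heading=235, draw]
  RT 40: heading 235 -> 195
  -- iteration 4/9 --
  FD 5: (1.103,-12.612) -> (-3.726,-13.906) [heading=195, draw]
  RT 40: heading 195 -> 155
  -- iteration 5/9 --
  FD 5: (-3.726,-13.906) -> (-8.258,-11.793) [heading=155, draw]
  RT 40: heading 155 -> 115
  -- iteration 6/9 --
  FD 5: (-8.258,-11.793) -> (-10.371,-7.262) [heading=115, draw]
  RT 40: heading 115 -> 75
  -- iteration 7/9 --
  FD 5: (-10.371,-7.262) -> (-9.077,-2.432) [heading=75, draw]
  RT 40: heading 75 -> 35
  -- iteration 8/9 --
  FD 5: (-9.077,-2.432) -> (-4.981,0.436) [heading=35, draw]
  RT 40: heading 35 -> 355
  -- iteration 9/9 --
  FD 5: (-4.981,0.436) -> (0,0) [heading=355, draw]
  RT 40: heading 355 -> 315
]
Final: pos=(0,0), heading=315, 9 segment(s) drawn

Start position: (0, 0)
Final position: (0, 0)
Distance = 0; < 1e-6 -> CLOSED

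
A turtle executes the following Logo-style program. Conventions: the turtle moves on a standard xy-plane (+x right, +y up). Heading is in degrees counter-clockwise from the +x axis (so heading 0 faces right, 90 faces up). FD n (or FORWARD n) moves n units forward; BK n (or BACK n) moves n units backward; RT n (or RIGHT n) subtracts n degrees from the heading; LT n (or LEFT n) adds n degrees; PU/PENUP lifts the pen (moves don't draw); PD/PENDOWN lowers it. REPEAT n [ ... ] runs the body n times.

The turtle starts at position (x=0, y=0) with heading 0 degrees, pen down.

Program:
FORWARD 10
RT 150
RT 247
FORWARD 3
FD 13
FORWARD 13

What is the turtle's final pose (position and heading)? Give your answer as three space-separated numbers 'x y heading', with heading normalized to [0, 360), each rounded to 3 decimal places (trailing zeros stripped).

Executing turtle program step by step:
Start: pos=(0,0), heading=0, pen down
FD 10: (0,0) -> (10,0) [heading=0, draw]
RT 150: heading 0 -> 210
RT 247: heading 210 -> 323
FD 3: (10,0) -> (12.396,-1.805) [heading=323, draw]
FD 13: (12.396,-1.805) -> (22.778,-9.629) [heading=323, draw]
FD 13: (22.778,-9.629) -> (33.16,-17.453) [heading=323, draw]
Final: pos=(33.16,-17.453), heading=323, 4 segment(s) drawn

Answer: 33.16 -17.453 323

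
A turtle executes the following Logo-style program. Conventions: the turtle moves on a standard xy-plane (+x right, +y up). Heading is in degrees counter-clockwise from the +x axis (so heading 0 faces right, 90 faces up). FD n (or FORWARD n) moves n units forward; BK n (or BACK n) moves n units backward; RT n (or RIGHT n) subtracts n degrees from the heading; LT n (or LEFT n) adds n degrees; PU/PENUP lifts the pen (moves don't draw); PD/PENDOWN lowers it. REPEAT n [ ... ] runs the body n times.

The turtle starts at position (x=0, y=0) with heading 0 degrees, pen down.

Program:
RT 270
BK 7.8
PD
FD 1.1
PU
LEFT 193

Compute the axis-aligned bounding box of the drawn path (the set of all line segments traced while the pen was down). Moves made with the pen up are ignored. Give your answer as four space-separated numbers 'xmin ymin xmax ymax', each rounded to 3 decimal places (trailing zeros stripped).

Executing turtle program step by step:
Start: pos=(0,0), heading=0, pen down
RT 270: heading 0 -> 90
BK 7.8: (0,0) -> (0,-7.8) [heading=90, draw]
PD: pen down
FD 1.1: (0,-7.8) -> (0,-6.7) [heading=90, draw]
PU: pen up
LT 193: heading 90 -> 283
Final: pos=(0,-6.7), heading=283, 2 segment(s) drawn

Segment endpoints: x in {0, 0, 0}, y in {-7.8, -6.7, 0}
xmin=0, ymin=-7.8, xmax=0, ymax=0

Answer: 0 -7.8 0 0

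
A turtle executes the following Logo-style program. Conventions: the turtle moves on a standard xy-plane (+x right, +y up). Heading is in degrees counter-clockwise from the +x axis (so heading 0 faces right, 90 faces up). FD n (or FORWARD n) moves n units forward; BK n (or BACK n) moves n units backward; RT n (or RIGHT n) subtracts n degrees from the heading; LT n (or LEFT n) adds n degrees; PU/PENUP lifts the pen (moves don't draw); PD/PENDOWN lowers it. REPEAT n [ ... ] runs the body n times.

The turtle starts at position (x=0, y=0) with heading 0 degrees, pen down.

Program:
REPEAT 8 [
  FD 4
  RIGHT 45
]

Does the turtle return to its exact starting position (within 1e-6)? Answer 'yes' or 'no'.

Executing turtle program step by step:
Start: pos=(0,0), heading=0, pen down
REPEAT 8 [
  -- iteration 1/8 --
  FD 4: (0,0) -> (4,0) [heading=0, draw]
  RT 45: heading 0 -> 315
  -- iteration 2/8 --
  FD 4: (4,0) -> (6.828,-2.828) [heading=315, draw]
  RT 45: heading 315 -> 270
  -- iteration 3/8 --
  FD 4: (6.828,-2.828) -> (6.828,-6.828) [heading=270, draw]
  RT 45: heading 270 -> 225
  -- iteration 4/8 --
  FD 4: (6.828,-6.828) -> (4,-9.657) [heading=225, draw]
  RT 45: heading 225 -> 180
  -- iteration 5/8 --
  FD 4: (4,-9.657) -> (0,-9.657) [heading=180, draw]
  RT 45: heading 180 -> 135
  -- iteration 6/8 --
  FD 4: (0,-9.657) -> (-2.828,-6.828) [heading=135, draw]
  RT 45: heading 135 -> 90
  -- iteration 7/8 --
  FD 4: (-2.828,-6.828) -> (-2.828,-2.828) [heading=90, draw]
  RT 45: heading 90 -> 45
  -- iteration 8/8 --
  FD 4: (-2.828,-2.828) -> (0,0) [heading=45, draw]
  RT 45: heading 45 -> 0
]
Final: pos=(0,0), heading=0, 8 segment(s) drawn

Start position: (0, 0)
Final position: (0, 0)
Distance = 0; < 1e-6 -> CLOSED

Answer: yes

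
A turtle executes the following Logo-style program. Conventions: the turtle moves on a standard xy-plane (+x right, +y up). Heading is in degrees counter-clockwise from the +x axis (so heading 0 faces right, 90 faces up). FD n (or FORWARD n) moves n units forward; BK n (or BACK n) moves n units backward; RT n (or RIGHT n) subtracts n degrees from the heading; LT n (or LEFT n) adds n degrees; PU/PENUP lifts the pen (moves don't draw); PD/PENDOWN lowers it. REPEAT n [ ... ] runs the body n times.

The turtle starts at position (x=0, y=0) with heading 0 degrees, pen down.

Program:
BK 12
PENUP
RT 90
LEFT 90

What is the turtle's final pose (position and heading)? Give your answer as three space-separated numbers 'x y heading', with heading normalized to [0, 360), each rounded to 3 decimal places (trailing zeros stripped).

Answer: -12 0 0

Derivation:
Executing turtle program step by step:
Start: pos=(0,0), heading=0, pen down
BK 12: (0,0) -> (-12,0) [heading=0, draw]
PU: pen up
RT 90: heading 0 -> 270
LT 90: heading 270 -> 0
Final: pos=(-12,0), heading=0, 1 segment(s) drawn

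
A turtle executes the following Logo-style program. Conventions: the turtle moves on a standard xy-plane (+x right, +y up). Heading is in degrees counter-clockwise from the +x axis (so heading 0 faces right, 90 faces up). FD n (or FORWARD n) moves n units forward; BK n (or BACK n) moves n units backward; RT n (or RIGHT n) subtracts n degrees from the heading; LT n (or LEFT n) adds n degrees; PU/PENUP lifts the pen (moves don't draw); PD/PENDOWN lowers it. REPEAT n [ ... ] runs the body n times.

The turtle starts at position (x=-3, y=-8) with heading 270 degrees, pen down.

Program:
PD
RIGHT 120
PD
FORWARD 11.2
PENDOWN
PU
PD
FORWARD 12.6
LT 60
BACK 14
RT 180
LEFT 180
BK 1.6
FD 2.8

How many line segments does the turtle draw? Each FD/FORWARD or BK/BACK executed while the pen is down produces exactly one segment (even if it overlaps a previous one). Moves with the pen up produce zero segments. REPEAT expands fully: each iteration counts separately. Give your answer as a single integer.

Executing turtle program step by step:
Start: pos=(-3,-8), heading=270, pen down
PD: pen down
RT 120: heading 270 -> 150
PD: pen down
FD 11.2: (-3,-8) -> (-12.699,-2.4) [heading=150, draw]
PD: pen down
PU: pen up
PD: pen down
FD 12.6: (-12.699,-2.4) -> (-23.611,3.9) [heading=150, draw]
LT 60: heading 150 -> 210
BK 14: (-23.611,3.9) -> (-11.487,10.9) [heading=210, draw]
RT 180: heading 210 -> 30
LT 180: heading 30 -> 210
BK 1.6: (-11.487,10.9) -> (-10.101,11.7) [heading=210, draw]
FD 2.8: (-10.101,11.7) -> (-12.526,10.3) [heading=210, draw]
Final: pos=(-12.526,10.3), heading=210, 5 segment(s) drawn
Segments drawn: 5

Answer: 5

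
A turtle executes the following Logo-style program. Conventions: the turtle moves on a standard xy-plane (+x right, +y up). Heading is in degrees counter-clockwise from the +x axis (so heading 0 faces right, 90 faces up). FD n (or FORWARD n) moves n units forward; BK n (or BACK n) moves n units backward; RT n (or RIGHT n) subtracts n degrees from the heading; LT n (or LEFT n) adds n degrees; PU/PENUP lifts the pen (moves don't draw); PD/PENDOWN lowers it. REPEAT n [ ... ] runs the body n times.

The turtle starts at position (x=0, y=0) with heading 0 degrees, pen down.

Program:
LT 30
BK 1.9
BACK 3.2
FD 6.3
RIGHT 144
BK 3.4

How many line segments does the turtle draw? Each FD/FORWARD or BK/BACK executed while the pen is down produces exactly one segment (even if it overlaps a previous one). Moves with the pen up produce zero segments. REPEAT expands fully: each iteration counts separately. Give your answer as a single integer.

Executing turtle program step by step:
Start: pos=(0,0), heading=0, pen down
LT 30: heading 0 -> 30
BK 1.9: (0,0) -> (-1.645,-0.95) [heading=30, draw]
BK 3.2: (-1.645,-0.95) -> (-4.417,-2.55) [heading=30, draw]
FD 6.3: (-4.417,-2.55) -> (1.039,0.6) [heading=30, draw]
RT 144: heading 30 -> 246
BK 3.4: (1.039,0.6) -> (2.422,3.706) [heading=246, draw]
Final: pos=(2.422,3.706), heading=246, 4 segment(s) drawn
Segments drawn: 4

Answer: 4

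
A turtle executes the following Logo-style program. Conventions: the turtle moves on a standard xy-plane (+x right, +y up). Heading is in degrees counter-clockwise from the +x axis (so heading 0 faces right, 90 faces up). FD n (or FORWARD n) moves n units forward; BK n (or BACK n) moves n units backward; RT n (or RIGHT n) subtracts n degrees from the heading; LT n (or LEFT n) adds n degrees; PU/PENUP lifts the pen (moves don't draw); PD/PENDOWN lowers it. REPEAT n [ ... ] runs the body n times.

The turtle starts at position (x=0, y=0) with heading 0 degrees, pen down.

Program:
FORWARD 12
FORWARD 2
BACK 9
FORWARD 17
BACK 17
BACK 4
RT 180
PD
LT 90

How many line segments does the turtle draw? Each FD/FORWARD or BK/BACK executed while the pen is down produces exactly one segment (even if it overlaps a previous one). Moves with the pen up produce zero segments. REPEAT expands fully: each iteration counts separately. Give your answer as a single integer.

Answer: 6

Derivation:
Executing turtle program step by step:
Start: pos=(0,0), heading=0, pen down
FD 12: (0,0) -> (12,0) [heading=0, draw]
FD 2: (12,0) -> (14,0) [heading=0, draw]
BK 9: (14,0) -> (5,0) [heading=0, draw]
FD 17: (5,0) -> (22,0) [heading=0, draw]
BK 17: (22,0) -> (5,0) [heading=0, draw]
BK 4: (5,0) -> (1,0) [heading=0, draw]
RT 180: heading 0 -> 180
PD: pen down
LT 90: heading 180 -> 270
Final: pos=(1,0), heading=270, 6 segment(s) drawn
Segments drawn: 6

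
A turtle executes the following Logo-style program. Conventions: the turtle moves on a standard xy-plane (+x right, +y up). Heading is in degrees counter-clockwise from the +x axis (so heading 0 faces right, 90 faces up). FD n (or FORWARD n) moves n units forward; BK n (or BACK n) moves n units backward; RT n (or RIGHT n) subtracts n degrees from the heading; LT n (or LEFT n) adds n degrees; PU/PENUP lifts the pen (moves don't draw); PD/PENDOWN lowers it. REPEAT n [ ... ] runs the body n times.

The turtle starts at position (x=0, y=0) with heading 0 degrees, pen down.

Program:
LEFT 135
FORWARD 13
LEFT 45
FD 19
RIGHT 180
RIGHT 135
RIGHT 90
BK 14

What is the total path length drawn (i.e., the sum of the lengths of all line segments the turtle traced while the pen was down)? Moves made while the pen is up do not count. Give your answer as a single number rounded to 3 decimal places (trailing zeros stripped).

Executing turtle program step by step:
Start: pos=(0,0), heading=0, pen down
LT 135: heading 0 -> 135
FD 13: (0,0) -> (-9.192,9.192) [heading=135, draw]
LT 45: heading 135 -> 180
FD 19: (-9.192,9.192) -> (-28.192,9.192) [heading=180, draw]
RT 180: heading 180 -> 0
RT 135: heading 0 -> 225
RT 90: heading 225 -> 135
BK 14: (-28.192,9.192) -> (-18.293,-0.707) [heading=135, draw]
Final: pos=(-18.293,-0.707), heading=135, 3 segment(s) drawn

Segment lengths:
  seg 1: (0,0) -> (-9.192,9.192), length = 13
  seg 2: (-9.192,9.192) -> (-28.192,9.192), length = 19
  seg 3: (-28.192,9.192) -> (-18.293,-0.707), length = 14
Total = 46

Answer: 46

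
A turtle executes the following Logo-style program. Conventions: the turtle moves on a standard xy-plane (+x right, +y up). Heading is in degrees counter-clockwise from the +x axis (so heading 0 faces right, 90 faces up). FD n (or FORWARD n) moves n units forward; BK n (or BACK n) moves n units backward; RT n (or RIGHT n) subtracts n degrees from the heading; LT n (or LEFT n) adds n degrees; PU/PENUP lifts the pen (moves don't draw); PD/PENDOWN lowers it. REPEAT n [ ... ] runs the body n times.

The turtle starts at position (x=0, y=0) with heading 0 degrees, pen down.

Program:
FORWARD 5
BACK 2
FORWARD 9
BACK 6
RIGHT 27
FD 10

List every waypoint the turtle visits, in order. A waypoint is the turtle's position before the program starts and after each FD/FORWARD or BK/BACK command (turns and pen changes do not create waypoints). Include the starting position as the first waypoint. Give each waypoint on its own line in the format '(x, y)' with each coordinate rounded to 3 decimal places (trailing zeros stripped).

Executing turtle program step by step:
Start: pos=(0,0), heading=0, pen down
FD 5: (0,0) -> (5,0) [heading=0, draw]
BK 2: (5,0) -> (3,0) [heading=0, draw]
FD 9: (3,0) -> (12,0) [heading=0, draw]
BK 6: (12,0) -> (6,0) [heading=0, draw]
RT 27: heading 0 -> 333
FD 10: (6,0) -> (14.91,-4.54) [heading=333, draw]
Final: pos=(14.91,-4.54), heading=333, 5 segment(s) drawn
Waypoints (6 total):
(0, 0)
(5, 0)
(3, 0)
(12, 0)
(6, 0)
(14.91, -4.54)

Answer: (0, 0)
(5, 0)
(3, 0)
(12, 0)
(6, 0)
(14.91, -4.54)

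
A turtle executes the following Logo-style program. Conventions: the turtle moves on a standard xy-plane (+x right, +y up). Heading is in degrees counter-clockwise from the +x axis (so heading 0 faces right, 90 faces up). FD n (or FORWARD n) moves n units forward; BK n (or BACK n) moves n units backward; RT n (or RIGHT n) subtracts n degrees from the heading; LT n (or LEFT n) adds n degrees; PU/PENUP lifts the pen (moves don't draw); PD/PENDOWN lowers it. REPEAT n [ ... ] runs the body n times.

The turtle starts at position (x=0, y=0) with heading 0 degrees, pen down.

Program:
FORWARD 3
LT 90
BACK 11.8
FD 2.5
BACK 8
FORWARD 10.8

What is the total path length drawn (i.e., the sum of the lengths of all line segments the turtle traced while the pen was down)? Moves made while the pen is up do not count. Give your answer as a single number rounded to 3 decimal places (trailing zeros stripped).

Executing turtle program step by step:
Start: pos=(0,0), heading=0, pen down
FD 3: (0,0) -> (3,0) [heading=0, draw]
LT 90: heading 0 -> 90
BK 11.8: (3,0) -> (3,-11.8) [heading=90, draw]
FD 2.5: (3,-11.8) -> (3,-9.3) [heading=90, draw]
BK 8: (3,-9.3) -> (3,-17.3) [heading=90, draw]
FD 10.8: (3,-17.3) -> (3,-6.5) [heading=90, draw]
Final: pos=(3,-6.5), heading=90, 5 segment(s) drawn

Segment lengths:
  seg 1: (0,0) -> (3,0), length = 3
  seg 2: (3,0) -> (3,-11.8), length = 11.8
  seg 3: (3,-11.8) -> (3,-9.3), length = 2.5
  seg 4: (3,-9.3) -> (3,-17.3), length = 8
  seg 5: (3,-17.3) -> (3,-6.5), length = 10.8
Total = 36.1

Answer: 36.1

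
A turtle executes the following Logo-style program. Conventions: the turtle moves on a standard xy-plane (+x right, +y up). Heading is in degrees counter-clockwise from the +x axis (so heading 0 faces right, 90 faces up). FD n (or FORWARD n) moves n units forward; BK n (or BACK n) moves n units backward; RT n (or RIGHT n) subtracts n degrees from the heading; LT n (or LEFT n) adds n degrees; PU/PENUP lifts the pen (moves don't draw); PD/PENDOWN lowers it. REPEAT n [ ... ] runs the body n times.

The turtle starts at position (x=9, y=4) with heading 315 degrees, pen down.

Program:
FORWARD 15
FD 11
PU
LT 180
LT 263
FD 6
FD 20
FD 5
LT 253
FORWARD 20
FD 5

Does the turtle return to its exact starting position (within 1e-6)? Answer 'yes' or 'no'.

Answer: no

Derivation:
Executing turtle program step by step:
Start: pos=(9,4), heading=315, pen down
FD 15: (9,4) -> (19.607,-6.607) [heading=315, draw]
FD 11: (19.607,-6.607) -> (27.385,-14.385) [heading=315, draw]
PU: pen up
LT 180: heading 315 -> 135
LT 263: heading 135 -> 38
FD 6: (27.385,-14.385) -> (32.113,-10.691) [heading=38, move]
FD 20: (32.113,-10.691) -> (47.873,1.622) [heading=38, move]
FD 5: (47.873,1.622) -> (51.813,4.701) [heading=38, move]
LT 253: heading 38 -> 291
FD 20: (51.813,4.701) -> (58.98,-13.971) [heading=291, move]
FD 5: (58.98,-13.971) -> (60.772,-18.639) [heading=291, move]
Final: pos=(60.772,-18.639), heading=291, 2 segment(s) drawn

Start position: (9, 4)
Final position: (60.772, -18.639)
Distance = 56.506; >= 1e-6 -> NOT closed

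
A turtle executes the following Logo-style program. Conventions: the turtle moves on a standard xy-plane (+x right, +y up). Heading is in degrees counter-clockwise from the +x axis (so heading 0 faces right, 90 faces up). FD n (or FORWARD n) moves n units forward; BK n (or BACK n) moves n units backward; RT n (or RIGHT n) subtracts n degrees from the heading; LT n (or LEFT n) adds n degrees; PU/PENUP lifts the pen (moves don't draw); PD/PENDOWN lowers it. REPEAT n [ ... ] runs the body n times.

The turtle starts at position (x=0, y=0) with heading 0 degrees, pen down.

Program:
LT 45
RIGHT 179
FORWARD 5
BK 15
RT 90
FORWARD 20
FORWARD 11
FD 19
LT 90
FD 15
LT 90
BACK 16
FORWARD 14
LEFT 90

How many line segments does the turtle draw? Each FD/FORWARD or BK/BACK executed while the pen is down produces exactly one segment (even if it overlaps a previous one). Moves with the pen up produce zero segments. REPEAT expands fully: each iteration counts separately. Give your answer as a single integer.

Answer: 8

Derivation:
Executing turtle program step by step:
Start: pos=(0,0), heading=0, pen down
LT 45: heading 0 -> 45
RT 179: heading 45 -> 226
FD 5: (0,0) -> (-3.473,-3.597) [heading=226, draw]
BK 15: (-3.473,-3.597) -> (6.947,7.193) [heading=226, draw]
RT 90: heading 226 -> 136
FD 20: (6.947,7.193) -> (-7.44,21.087) [heading=136, draw]
FD 11: (-7.44,21.087) -> (-15.353,28.728) [heading=136, draw]
FD 19: (-15.353,28.728) -> (-29.02,41.926) [heading=136, draw]
LT 90: heading 136 -> 226
FD 15: (-29.02,41.926) -> (-39.44,31.136) [heading=226, draw]
LT 90: heading 226 -> 316
BK 16: (-39.44,31.136) -> (-50.95,42.251) [heading=316, draw]
FD 14: (-50.95,42.251) -> (-40.879,32.526) [heading=316, draw]
LT 90: heading 316 -> 46
Final: pos=(-40.879,32.526), heading=46, 8 segment(s) drawn
Segments drawn: 8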